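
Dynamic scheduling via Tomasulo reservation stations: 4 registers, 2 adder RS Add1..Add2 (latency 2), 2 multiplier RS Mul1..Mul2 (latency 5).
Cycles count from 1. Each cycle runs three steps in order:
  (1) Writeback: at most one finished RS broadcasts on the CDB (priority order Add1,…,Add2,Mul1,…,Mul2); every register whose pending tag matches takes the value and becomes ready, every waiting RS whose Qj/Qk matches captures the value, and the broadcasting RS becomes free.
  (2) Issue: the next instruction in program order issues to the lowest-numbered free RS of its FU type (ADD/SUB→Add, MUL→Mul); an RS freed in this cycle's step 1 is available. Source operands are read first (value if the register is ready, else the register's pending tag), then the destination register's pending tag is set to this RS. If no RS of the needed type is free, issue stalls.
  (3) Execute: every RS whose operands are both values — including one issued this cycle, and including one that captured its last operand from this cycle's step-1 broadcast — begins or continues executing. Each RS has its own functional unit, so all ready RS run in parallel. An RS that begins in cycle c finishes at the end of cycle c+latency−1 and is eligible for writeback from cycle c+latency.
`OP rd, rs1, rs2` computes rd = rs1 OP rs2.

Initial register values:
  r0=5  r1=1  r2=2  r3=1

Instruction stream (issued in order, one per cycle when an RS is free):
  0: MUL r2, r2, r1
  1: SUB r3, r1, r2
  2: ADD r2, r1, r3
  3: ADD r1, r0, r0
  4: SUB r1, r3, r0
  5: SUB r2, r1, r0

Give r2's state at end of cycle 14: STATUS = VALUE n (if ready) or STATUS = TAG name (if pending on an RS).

c1: issue MUL r2<-Mul1 | r0:5,r1:1,r2:Mul1,r3:1
c2: issue SUB r3<-Add1 | r0:5,r1:1,r2:Mul1,r3:Add1
c3: issue ADD r2<-Add2 | r0:5,r1:1,r2:Add2,r3:Add1
c4: stall | r0:5,r1:1,r2:Add2,r3:Add1
c5: stall | r0:5,r1:1,r2:Add2,r3:Add1
c6: CDB Mul1=2; stall | r0:5,r1:1,r2:Add2,r3:Add1
c7: stall | r0:5,r1:1,r2:Add2,r3:Add1
c8: CDB Add1=-1; issue ADD r1<-Add1 | r0:5,r1:Add1,r2:Add2,r3:-1
c9: stall | r0:5,r1:Add1,r2:Add2,r3:-1
c10: CDB Add1=10; issue SUB r1<-Add1 | r0:5,r1:Add1,r2:Add2,r3:-1
c11: CDB Add2=0; issue SUB r2<-Add2 | r0:5,r1:Add1,r2:Add2,r3:-1
c12: CDB Add1=-6 | r0:5,r1:-6,r2:Add2,r3:-1
c13: - | r0:5,r1:-6,r2:Add2,r3:-1
c14: CDB Add2=-11 | r0:5,r1:-6,r2:-11,r3:-1

STATUS = VALUE -11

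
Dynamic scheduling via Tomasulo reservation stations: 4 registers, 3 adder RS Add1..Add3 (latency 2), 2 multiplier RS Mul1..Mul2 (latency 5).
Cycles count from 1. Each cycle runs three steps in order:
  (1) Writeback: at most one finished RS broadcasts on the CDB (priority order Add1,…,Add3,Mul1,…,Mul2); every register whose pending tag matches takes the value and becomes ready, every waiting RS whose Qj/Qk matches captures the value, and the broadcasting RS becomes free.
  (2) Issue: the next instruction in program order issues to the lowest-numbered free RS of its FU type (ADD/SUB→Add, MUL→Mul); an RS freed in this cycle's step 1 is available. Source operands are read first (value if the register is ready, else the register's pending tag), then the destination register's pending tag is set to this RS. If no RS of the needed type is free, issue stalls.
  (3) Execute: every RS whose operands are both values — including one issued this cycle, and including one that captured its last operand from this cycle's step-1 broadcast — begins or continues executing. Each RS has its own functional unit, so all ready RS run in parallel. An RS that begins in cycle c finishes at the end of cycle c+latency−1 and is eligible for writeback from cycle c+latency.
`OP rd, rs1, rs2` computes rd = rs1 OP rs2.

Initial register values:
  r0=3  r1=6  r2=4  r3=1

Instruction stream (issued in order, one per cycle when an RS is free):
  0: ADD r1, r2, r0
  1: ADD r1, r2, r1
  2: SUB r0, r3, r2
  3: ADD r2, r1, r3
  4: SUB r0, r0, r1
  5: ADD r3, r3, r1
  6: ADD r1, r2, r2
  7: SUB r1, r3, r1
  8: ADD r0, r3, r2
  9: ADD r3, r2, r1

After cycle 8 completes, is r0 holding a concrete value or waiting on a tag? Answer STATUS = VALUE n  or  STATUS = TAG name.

c1: issue ADD r1<-Add1 | r0:3,r1:Add1,r2:4,r3:1
c2: issue ADD r1<-Add2 | r0:3,r1:Add2,r2:4,r3:1
c3: CDB Add1=7; issue SUB r0<-Add1 | r0:Add1,r1:Add2,r2:4,r3:1
c4: issue ADD r2<-Add3 | r0:Add1,r1:Add2,r2:Add3,r3:1
c5: CDB Add1=-3; issue SUB r0<-Add1 | r0:Add1,r1:Add2,r2:Add3,r3:1
c6: CDB Add2=11; issue ADD r3<-Add2 | r0:Add1,r1:11,r2:Add3,r3:Add2
c7: stall | r0:Add1,r1:11,r2:Add3,r3:Add2
c8: CDB Add1=-14; issue ADD r1<-Add1 | r0:-14,r1:Add1,r2:Add3,r3:Add2

STATUS = VALUE -14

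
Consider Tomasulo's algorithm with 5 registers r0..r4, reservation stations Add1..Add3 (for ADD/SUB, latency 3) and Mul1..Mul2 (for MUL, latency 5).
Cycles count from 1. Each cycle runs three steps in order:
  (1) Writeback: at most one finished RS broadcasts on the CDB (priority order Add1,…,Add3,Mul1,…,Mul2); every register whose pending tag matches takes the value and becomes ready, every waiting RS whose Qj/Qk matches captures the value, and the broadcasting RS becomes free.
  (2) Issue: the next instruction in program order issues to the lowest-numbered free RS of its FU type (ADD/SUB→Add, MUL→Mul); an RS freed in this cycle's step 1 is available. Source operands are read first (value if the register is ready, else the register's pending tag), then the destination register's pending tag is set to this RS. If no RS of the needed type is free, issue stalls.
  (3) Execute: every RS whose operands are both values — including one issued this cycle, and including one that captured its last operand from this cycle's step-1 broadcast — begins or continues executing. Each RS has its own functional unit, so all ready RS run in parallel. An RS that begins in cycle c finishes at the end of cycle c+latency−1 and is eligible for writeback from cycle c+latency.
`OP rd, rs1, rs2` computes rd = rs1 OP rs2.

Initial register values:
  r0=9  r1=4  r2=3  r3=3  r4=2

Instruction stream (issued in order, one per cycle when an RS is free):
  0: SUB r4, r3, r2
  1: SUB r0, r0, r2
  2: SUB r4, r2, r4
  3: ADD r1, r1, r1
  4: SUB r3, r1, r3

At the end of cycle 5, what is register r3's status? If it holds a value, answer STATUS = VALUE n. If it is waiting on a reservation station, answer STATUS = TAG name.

c1: issue SUB r4<-Add1 | r0:9,r1:4,r2:3,r3:3,r4:Add1
c2: issue SUB r0<-Add2 | r0:Add2,r1:4,r2:3,r3:3,r4:Add1
c3: issue SUB r4<-Add3 | r0:Add2,r1:4,r2:3,r3:3,r4:Add3
c4: CDB Add1=0; issue ADD r1<-Add1 | r0:Add2,r1:Add1,r2:3,r3:3,r4:Add3
c5: CDB Add2=6; issue SUB r3<-Add2 | r0:6,r1:Add1,r2:3,r3:Add2,r4:Add3

STATUS = TAG Add2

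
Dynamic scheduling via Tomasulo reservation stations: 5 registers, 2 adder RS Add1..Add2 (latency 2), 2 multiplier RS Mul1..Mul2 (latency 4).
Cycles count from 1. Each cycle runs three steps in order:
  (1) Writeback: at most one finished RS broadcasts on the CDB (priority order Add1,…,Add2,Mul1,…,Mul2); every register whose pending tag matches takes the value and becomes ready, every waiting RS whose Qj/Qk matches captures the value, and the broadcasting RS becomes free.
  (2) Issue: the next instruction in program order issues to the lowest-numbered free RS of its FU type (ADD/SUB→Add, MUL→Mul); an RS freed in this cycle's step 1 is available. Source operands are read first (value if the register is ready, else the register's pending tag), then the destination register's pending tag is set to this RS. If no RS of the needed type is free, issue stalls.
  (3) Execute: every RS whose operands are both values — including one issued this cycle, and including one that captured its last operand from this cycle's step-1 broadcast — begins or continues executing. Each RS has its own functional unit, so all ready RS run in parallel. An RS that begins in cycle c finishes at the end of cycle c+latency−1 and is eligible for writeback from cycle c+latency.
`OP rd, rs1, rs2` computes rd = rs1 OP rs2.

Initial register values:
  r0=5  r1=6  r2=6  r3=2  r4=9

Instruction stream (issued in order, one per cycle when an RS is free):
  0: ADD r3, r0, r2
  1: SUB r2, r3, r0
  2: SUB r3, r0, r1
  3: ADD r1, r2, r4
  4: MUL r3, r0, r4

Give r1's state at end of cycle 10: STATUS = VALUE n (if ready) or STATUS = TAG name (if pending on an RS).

cycle 1: issue ADD r3<-Add1 // r0:5,r1:6,r2:6,r3:Add1,r4:9
cycle 2: issue SUB r2<-Add2 // r0:5,r1:6,r2:Add2,r3:Add1,r4:9
cycle 3: CDB Add1=11; issue SUB r3<-Add1 // r0:5,r1:6,r2:Add2,r3:Add1,r4:9
cycle 4: stall // r0:5,r1:6,r2:Add2,r3:Add1,r4:9
cycle 5: CDB Add1=-1; issue ADD r1<-Add1 // r0:5,r1:Add1,r2:Add2,r3:-1,r4:9
cycle 6: CDB Add2=6; issue MUL r3<-Mul1 // r0:5,r1:Add1,r2:6,r3:Mul1,r4:9
cycle 7: - // r0:5,r1:Add1,r2:6,r3:Mul1,r4:9
cycle 8: CDB Add1=15 // r0:5,r1:15,r2:6,r3:Mul1,r4:9
cycle 9: - // r0:5,r1:15,r2:6,r3:Mul1,r4:9
cycle 10: CDB Mul1=45 // r0:5,r1:15,r2:6,r3:45,r4:9

STATUS = VALUE 15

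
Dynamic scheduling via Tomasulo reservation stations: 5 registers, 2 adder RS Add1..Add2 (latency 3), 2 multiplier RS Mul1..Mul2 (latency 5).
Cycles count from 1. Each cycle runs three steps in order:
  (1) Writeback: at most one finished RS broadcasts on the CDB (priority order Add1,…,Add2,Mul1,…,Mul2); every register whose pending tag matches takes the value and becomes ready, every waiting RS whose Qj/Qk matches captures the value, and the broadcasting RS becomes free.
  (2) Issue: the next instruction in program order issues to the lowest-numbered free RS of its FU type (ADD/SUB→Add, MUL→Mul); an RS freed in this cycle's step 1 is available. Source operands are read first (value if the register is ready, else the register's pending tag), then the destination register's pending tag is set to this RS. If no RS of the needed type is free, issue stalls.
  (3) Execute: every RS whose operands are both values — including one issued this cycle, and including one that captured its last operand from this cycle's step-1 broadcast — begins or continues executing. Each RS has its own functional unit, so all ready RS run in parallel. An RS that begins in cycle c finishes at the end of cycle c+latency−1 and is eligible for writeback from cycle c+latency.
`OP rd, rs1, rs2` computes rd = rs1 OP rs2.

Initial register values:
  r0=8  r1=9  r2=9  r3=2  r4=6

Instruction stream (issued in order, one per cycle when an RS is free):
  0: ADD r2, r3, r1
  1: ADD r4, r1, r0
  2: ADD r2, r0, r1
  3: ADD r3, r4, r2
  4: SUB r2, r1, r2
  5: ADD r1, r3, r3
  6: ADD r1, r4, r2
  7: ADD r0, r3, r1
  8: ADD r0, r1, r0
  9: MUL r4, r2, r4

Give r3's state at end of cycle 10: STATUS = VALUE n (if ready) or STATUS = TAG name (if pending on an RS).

cycle 1: issue ADD r2<-Add1 // r0:8,r1:9,r2:Add1,r3:2,r4:6
cycle 2: issue ADD r4<-Add2 // r0:8,r1:9,r2:Add1,r3:2,r4:Add2
cycle 3: stall // r0:8,r1:9,r2:Add1,r3:2,r4:Add2
cycle 4: CDB Add1=11; issue ADD r2<-Add1 // r0:8,r1:9,r2:Add1,r3:2,r4:Add2
cycle 5: CDB Add2=17; issue ADD r3<-Add2 // r0:8,r1:9,r2:Add1,r3:Add2,r4:17
cycle 6: stall // r0:8,r1:9,r2:Add1,r3:Add2,r4:17
cycle 7: CDB Add1=17; issue SUB r2<-Add1 // r0:8,r1:9,r2:Add1,r3:Add2,r4:17
cycle 8: stall // r0:8,r1:9,r2:Add1,r3:Add2,r4:17
cycle 9: stall // r0:8,r1:9,r2:Add1,r3:Add2,r4:17
cycle 10: CDB Add1=-8; issue ADD r1<-Add1 // r0:8,r1:Add1,r2:-8,r3:Add2,r4:17

STATUS = TAG Add2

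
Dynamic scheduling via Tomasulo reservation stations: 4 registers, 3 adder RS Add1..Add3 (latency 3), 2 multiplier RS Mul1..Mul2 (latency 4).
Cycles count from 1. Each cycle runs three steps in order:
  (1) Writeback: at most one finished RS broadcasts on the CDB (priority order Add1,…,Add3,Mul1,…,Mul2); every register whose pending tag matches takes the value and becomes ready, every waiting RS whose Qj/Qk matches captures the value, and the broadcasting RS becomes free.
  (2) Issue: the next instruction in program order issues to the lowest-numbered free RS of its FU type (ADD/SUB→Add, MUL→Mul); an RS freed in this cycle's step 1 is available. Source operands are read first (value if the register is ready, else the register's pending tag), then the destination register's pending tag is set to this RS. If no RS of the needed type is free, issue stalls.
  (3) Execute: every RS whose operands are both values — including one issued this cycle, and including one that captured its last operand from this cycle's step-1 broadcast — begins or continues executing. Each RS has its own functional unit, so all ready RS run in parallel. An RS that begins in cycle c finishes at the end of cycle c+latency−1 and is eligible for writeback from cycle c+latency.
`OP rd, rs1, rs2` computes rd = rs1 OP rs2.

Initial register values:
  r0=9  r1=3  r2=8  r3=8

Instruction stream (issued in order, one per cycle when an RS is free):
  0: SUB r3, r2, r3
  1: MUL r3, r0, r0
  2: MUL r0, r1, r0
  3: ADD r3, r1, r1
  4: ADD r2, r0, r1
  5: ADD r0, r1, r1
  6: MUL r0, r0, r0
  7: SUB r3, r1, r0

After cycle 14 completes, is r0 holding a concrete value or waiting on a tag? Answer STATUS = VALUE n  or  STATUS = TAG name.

  c1: issue SUB r3<-Add1  regs: r0:9,r1:3,r2:8,r3:Add1
  c2: issue MUL r3<-Mul1  regs: r0:9,r1:3,r2:8,r3:Mul1
  c3: issue MUL r0<-Mul2  regs: r0:Mul2,r1:3,r2:8,r3:Mul1
  c4: CDB Add1=0; issue ADD r3<-Add1  regs: r0:Mul2,r1:3,r2:8,r3:Add1
  c5: issue ADD r2<-Add2  regs: r0:Mul2,r1:3,r2:Add2,r3:Add1
  c6: CDB Mul1=81; issue ADD r0<-Add3  regs: r0:Add3,r1:3,r2:Add2,r3:Add1
  c7: CDB Add1=6; issue MUL r0<-Mul1  regs: r0:Mul1,r1:3,r2:Add2,r3:6
  c8: CDB Mul2=27; issue SUB r3<-Add1  regs: r0:Mul1,r1:3,r2:Add2,r3:Add1
  c9: CDB Add3=6  regs: r0:Mul1,r1:3,r2:Add2,r3:Add1
  c10: -  regs: r0:Mul1,r1:3,r2:Add2,r3:Add1
  c11: CDB Add2=30  regs: r0:Mul1,r1:3,r2:30,r3:Add1
  c12: -  regs: r0:Mul1,r1:3,r2:30,r3:Add1
  c13: CDB Mul1=36  regs: r0:36,r1:3,r2:30,r3:Add1
  c14: -  regs: r0:36,r1:3,r2:30,r3:Add1

STATUS = VALUE 36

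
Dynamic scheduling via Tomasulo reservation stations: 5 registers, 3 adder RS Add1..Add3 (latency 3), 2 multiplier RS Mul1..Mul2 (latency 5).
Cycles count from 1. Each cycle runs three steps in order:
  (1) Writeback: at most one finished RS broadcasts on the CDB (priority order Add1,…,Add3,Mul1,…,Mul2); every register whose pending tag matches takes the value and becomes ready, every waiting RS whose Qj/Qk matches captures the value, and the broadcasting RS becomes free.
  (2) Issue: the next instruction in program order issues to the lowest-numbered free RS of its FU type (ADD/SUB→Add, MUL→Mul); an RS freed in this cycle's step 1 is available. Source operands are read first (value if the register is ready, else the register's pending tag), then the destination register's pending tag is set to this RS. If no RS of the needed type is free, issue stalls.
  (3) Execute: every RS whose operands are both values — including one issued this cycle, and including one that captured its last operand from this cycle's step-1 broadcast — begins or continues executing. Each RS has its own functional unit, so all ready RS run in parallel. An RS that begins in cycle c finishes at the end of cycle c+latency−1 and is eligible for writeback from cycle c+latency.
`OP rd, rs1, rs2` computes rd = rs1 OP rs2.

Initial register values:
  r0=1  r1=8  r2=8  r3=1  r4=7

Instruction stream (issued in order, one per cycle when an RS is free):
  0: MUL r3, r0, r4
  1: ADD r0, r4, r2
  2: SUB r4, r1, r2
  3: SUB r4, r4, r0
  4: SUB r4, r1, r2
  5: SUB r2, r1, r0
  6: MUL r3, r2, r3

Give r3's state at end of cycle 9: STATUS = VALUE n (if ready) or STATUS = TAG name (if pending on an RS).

cycle 1: issue MUL r3<-Mul1 // r0:1,r1:8,r2:8,r3:Mul1,r4:7
cycle 2: issue ADD r0<-Add1 // r0:Add1,r1:8,r2:8,r3:Mul1,r4:7
cycle 3: issue SUB r4<-Add2 // r0:Add1,r1:8,r2:8,r3:Mul1,r4:Add2
cycle 4: issue SUB r4<-Add3 // r0:Add1,r1:8,r2:8,r3:Mul1,r4:Add3
cycle 5: CDB Add1=15; issue SUB r4<-Add1 // r0:15,r1:8,r2:8,r3:Mul1,r4:Add1
cycle 6: CDB Add2=0; issue SUB r2<-Add2 // r0:15,r1:8,r2:Add2,r3:Mul1,r4:Add1
cycle 7: CDB Mul1=7; issue MUL r3<-Mul1 // r0:15,r1:8,r2:Add2,r3:Mul1,r4:Add1
cycle 8: CDB Add1=0 // r0:15,r1:8,r2:Add2,r3:Mul1,r4:0
cycle 9: CDB Add2=-7 // r0:15,r1:8,r2:-7,r3:Mul1,r4:0

STATUS = TAG Mul1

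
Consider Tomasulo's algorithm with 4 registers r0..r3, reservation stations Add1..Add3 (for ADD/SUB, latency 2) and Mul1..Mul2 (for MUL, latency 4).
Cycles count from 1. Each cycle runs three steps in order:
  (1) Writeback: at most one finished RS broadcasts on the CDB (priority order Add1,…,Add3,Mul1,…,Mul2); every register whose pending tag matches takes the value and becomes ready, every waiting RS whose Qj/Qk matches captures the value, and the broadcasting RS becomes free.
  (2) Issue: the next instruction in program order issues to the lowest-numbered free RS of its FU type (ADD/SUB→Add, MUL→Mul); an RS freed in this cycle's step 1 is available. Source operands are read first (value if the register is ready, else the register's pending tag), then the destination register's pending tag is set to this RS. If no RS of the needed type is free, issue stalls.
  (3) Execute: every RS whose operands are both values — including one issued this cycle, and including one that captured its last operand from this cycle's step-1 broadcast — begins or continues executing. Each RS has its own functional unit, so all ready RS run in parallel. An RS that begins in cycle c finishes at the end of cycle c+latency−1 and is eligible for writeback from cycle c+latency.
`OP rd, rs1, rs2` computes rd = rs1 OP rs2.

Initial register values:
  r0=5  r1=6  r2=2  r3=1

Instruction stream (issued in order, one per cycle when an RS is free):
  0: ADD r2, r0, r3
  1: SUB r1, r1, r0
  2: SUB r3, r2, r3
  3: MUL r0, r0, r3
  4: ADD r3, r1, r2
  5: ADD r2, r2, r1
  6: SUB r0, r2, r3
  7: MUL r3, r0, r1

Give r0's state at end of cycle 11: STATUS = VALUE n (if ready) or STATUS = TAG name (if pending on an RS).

STATUS = VALUE 0

c1: issue ADD r2<-Add1 | r0:5,r1:6,r2:Add1,r3:1
c2: issue SUB r1<-Add2 | r0:5,r1:Add2,r2:Add1,r3:1
c3: CDB Add1=6; issue SUB r3<-Add1 | r0:5,r1:Add2,r2:6,r3:Add1
c4: CDB Add2=1; issue MUL r0<-Mul1 | r0:Mul1,r1:1,r2:6,r3:Add1
c5: CDB Add1=5; issue ADD r3<-Add1 | r0:Mul1,r1:1,r2:6,r3:Add1
c6: issue ADD r2<-Add2 | r0:Mul1,r1:1,r2:Add2,r3:Add1
c7: CDB Add1=7; issue SUB r0<-Add1 | r0:Add1,r1:1,r2:Add2,r3:7
c8: CDB Add2=7; issue MUL r3<-Mul2 | r0:Add1,r1:1,r2:7,r3:Mul2
c9: CDB Mul1=25 | r0:Add1,r1:1,r2:7,r3:Mul2
c10: CDB Add1=0 | r0:0,r1:1,r2:7,r3:Mul2
c11: - | r0:0,r1:1,r2:7,r3:Mul2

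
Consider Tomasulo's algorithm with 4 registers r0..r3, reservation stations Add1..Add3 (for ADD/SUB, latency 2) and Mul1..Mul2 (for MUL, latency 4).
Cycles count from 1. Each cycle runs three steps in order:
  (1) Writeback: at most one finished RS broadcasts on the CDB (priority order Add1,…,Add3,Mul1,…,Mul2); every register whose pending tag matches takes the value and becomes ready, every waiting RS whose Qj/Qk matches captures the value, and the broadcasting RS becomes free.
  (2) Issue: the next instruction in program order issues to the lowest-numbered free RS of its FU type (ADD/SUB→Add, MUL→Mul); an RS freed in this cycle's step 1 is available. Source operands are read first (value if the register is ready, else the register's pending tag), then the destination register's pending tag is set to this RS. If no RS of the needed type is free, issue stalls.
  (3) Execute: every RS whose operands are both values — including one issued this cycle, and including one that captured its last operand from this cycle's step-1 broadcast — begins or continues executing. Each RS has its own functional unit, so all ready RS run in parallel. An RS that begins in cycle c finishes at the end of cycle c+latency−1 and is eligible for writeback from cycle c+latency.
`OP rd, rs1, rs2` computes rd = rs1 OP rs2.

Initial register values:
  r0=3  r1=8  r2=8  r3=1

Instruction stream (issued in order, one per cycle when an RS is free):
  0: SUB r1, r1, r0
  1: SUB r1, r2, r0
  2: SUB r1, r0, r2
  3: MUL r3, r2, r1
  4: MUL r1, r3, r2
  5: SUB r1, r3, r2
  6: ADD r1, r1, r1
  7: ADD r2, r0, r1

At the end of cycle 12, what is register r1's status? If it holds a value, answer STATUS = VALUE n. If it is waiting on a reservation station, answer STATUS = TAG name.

STATUS = TAG Add2

cycle 1: issue SUB r1<-Add1 // r0:3,r1:Add1,r2:8,r3:1
cycle 2: issue SUB r1<-Add2 // r0:3,r1:Add2,r2:8,r3:1
cycle 3: CDB Add1=5; issue SUB r1<-Add1 // r0:3,r1:Add1,r2:8,r3:1
cycle 4: CDB Add2=5; issue MUL r3<-Mul1 // r0:3,r1:Add1,r2:8,r3:Mul1
cycle 5: CDB Add1=-5; issue MUL r1<-Mul2 // r0:3,r1:Mul2,r2:8,r3:Mul1
cycle 6: issue SUB r1<-Add1 // r0:3,r1:Add1,r2:8,r3:Mul1
cycle 7: issue ADD r1<-Add2 // r0:3,r1:Add2,r2:8,r3:Mul1
cycle 8: issue ADD r2<-Add3 // r0:3,r1:Add2,r2:Add3,r3:Mul1
cycle 9: CDB Mul1=-40 // r0:3,r1:Add2,r2:Add3,r3:-40
cycle 10: - // r0:3,r1:Add2,r2:Add3,r3:-40
cycle 11: CDB Add1=-48 // r0:3,r1:Add2,r2:Add3,r3:-40
cycle 12: - // r0:3,r1:Add2,r2:Add3,r3:-40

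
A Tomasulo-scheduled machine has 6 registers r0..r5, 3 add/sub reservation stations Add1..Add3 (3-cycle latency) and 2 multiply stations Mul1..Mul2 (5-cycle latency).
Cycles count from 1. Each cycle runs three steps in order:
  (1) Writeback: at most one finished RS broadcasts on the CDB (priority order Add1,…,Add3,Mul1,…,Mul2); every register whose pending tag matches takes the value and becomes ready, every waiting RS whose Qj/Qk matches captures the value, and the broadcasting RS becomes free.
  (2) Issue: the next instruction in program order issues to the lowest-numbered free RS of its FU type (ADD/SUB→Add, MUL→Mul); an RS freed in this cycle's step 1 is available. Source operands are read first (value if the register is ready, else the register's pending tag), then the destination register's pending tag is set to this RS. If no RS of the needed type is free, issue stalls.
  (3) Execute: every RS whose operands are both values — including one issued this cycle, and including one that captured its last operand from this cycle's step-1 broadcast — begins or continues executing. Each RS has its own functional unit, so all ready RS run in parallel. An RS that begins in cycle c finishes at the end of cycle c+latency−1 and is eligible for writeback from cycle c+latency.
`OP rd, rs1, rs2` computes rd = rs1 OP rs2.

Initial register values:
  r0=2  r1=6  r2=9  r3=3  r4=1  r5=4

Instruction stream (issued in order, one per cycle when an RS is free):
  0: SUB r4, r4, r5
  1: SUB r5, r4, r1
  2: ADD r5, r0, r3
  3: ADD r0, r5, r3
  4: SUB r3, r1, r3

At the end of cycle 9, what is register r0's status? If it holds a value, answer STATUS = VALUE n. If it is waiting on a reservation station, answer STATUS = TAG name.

STATUS = VALUE 8

  c1: issue SUB r4<-Add1  regs: r0:2,r1:6,r2:9,r3:3,r4:Add1,r5:4
  c2: issue SUB r5<-Add2  regs: r0:2,r1:6,r2:9,r3:3,r4:Add1,r5:Add2
  c3: issue ADD r5<-Add3  regs: r0:2,r1:6,r2:9,r3:3,r4:Add1,r5:Add3
  c4: CDB Add1=-3; issue ADD r0<-Add1  regs: r0:Add1,r1:6,r2:9,r3:3,r4:-3,r5:Add3
  c5: stall  regs: r0:Add1,r1:6,r2:9,r3:3,r4:-3,r5:Add3
  c6: CDB Add3=5; issue SUB r3<-Add3  regs: r0:Add1,r1:6,r2:9,r3:Add3,r4:-3,r5:5
  c7: CDB Add2=-9  regs: r0:Add1,r1:6,r2:9,r3:Add3,r4:-3,r5:5
  c8: -  regs: r0:Add1,r1:6,r2:9,r3:Add3,r4:-3,r5:5
  c9: CDB Add1=8  regs: r0:8,r1:6,r2:9,r3:Add3,r4:-3,r5:5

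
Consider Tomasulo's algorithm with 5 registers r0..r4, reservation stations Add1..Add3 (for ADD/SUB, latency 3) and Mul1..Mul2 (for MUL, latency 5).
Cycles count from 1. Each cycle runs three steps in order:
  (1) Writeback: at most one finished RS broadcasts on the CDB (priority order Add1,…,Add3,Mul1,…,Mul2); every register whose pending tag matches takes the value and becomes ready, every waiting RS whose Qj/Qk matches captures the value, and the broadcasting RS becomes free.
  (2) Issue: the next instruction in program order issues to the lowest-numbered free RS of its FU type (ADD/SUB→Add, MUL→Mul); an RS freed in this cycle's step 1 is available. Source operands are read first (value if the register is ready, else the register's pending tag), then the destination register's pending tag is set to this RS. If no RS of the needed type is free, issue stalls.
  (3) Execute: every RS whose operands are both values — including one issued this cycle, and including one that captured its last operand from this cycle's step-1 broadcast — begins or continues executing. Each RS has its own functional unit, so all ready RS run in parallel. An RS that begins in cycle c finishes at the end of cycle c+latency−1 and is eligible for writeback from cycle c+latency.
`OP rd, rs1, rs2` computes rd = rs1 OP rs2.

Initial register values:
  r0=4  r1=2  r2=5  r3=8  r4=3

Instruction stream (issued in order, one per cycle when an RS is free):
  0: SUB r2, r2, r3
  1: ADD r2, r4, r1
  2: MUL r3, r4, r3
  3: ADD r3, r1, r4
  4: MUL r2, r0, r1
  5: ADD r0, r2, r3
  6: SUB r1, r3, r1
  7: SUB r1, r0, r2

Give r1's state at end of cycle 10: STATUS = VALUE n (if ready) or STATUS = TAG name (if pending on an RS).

STATUS = TAG Add3

cycle 1: issue SUB r2<-Add1 // r0:4,r1:2,r2:Add1,r3:8,r4:3
cycle 2: issue ADD r2<-Add2 // r0:4,r1:2,r2:Add2,r3:8,r4:3
cycle 3: issue MUL r3<-Mul1 // r0:4,r1:2,r2:Add2,r3:Mul1,r4:3
cycle 4: CDB Add1=-3; issue ADD r3<-Add1 // r0:4,r1:2,r2:Add2,r3:Add1,r4:3
cycle 5: CDB Add2=5; issue MUL r2<-Mul2 // r0:4,r1:2,r2:Mul2,r3:Add1,r4:3
cycle 6: issue ADD r0<-Add2 // r0:Add2,r1:2,r2:Mul2,r3:Add1,r4:3
cycle 7: CDB Add1=5; issue SUB r1<-Add1 // r0:Add2,r1:Add1,r2:Mul2,r3:5,r4:3
cycle 8: CDB Mul1=24; issue SUB r1<-Add3 // r0:Add2,r1:Add3,r2:Mul2,r3:5,r4:3
cycle 9: - // r0:Add2,r1:Add3,r2:Mul2,r3:5,r4:3
cycle 10: CDB Add1=3 // r0:Add2,r1:Add3,r2:Mul2,r3:5,r4:3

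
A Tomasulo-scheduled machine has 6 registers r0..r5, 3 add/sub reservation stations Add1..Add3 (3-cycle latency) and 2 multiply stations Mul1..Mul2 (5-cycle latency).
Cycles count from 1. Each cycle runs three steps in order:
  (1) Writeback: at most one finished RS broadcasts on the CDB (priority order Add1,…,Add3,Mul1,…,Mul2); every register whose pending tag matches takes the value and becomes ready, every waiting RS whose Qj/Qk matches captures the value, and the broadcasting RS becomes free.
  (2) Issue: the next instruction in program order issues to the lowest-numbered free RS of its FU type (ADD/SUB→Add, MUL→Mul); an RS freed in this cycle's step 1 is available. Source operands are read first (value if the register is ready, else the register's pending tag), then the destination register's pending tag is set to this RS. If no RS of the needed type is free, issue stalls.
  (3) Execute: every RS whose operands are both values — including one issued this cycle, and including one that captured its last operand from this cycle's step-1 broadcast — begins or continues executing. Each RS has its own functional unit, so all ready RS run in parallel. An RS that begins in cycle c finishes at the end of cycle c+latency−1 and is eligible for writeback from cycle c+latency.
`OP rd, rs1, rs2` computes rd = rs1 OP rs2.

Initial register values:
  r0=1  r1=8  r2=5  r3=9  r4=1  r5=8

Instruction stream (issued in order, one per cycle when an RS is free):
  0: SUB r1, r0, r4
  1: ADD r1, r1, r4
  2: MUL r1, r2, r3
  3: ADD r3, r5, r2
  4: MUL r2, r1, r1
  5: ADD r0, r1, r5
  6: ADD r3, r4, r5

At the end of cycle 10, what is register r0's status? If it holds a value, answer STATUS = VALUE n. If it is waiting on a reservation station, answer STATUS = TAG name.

STATUS = TAG Add3

c1: issue SUB r1<-Add1 | r0:1,r1:Add1,r2:5,r3:9,r4:1,r5:8
c2: issue ADD r1<-Add2 | r0:1,r1:Add2,r2:5,r3:9,r4:1,r5:8
c3: issue MUL r1<-Mul1 | r0:1,r1:Mul1,r2:5,r3:9,r4:1,r5:8
c4: CDB Add1=0; issue ADD r3<-Add1 | r0:1,r1:Mul1,r2:5,r3:Add1,r4:1,r5:8
c5: issue MUL r2<-Mul2 | r0:1,r1:Mul1,r2:Mul2,r3:Add1,r4:1,r5:8
c6: issue ADD r0<-Add3 | r0:Add3,r1:Mul1,r2:Mul2,r3:Add1,r4:1,r5:8
c7: CDB Add1=13; issue ADD r3<-Add1 | r0:Add3,r1:Mul1,r2:Mul2,r3:Add1,r4:1,r5:8
c8: CDB Add2=1 | r0:Add3,r1:Mul1,r2:Mul2,r3:Add1,r4:1,r5:8
c9: CDB Mul1=45 | r0:Add3,r1:45,r2:Mul2,r3:Add1,r4:1,r5:8
c10: CDB Add1=9 | r0:Add3,r1:45,r2:Mul2,r3:9,r4:1,r5:8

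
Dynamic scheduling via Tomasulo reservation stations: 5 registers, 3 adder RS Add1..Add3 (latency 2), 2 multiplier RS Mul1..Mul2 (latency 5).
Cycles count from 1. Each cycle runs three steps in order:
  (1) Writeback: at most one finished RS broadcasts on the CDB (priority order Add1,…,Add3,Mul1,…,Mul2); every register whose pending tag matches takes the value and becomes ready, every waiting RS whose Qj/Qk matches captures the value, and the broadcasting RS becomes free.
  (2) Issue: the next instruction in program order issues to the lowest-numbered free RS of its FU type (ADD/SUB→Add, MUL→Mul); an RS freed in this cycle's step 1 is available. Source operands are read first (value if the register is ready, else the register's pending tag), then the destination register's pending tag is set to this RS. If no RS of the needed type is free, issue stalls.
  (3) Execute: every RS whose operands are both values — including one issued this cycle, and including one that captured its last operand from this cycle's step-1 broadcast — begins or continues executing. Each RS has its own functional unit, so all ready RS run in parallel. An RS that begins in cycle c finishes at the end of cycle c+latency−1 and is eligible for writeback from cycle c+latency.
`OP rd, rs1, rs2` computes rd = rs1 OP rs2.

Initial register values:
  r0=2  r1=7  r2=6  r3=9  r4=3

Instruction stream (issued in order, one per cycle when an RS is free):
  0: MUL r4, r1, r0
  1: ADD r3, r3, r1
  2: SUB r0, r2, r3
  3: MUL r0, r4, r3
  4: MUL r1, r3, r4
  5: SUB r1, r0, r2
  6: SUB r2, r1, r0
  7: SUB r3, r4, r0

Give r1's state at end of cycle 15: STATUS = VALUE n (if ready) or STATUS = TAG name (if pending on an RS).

  c1: issue MUL r4<-Mul1  regs: r0:2,r1:7,r2:6,r3:9,r4:Mul1
  c2: issue ADD r3<-Add1  regs: r0:2,r1:7,r2:6,r3:Add1,r4:Mul1
  c3: issue SUB r0<-Add2  regs: r0:Add2,r1:7,r2:6,r3:Add1,r4:Mul1
  c4: CDB Add1=16; issue MUL r0<-Mul2  regs: r0:Mul2,r1:7,r2:6,r3:16,r4:Mul1
  c5: stall  regs: r0:Mul2,r1:7,r2:6,r3:16,r4:Mul1
  c6: CDB Add2=-10; stall  regs: r0:Mul2,r1:7,r2:6,r3:16,r4:Mul1
  c7: CDB Mul1=14; issue MUL r1<-Mul1  regs: r0:Mul2,r1:Mul1,r2:6,r3:16,r4:14
  c8: issue SUB r1<-Add1  regs: r0:Mul2,r1:Add1,r2:6,r3:16,r4:14
  c9: issue SUB r2<-Add2  regs: r0:Mul2,r1:Add1,r2:Add2,r3:16,r4:14
  c10: issue SUB r3<-Add3  regs: r0:Mul2,r1:Add1,r2:Add2,r3:Add3,r4:14
  c11: -  regs: r0:Mul2,r1:Add1,r2:Add2,r3:Add3,r4:14
  c12: CDB Mul1=224  regs: r0:Mul2,r1:Add1,r2:Add2,r3:Add3,r4:14
  c13: CDB Mul2=224  regs: r0:224,r1:Add1,r2:Add2,r3:Add3,r4:14
  c14: -  regs: r0:224,r1:Add1,r2:Add2,r3:Add3,r4:14
  c15: CDB Add1=218  regs: r0:224,r1:218,r2:Add2,r3:Add3,r4:14

STATUS = VALUE 218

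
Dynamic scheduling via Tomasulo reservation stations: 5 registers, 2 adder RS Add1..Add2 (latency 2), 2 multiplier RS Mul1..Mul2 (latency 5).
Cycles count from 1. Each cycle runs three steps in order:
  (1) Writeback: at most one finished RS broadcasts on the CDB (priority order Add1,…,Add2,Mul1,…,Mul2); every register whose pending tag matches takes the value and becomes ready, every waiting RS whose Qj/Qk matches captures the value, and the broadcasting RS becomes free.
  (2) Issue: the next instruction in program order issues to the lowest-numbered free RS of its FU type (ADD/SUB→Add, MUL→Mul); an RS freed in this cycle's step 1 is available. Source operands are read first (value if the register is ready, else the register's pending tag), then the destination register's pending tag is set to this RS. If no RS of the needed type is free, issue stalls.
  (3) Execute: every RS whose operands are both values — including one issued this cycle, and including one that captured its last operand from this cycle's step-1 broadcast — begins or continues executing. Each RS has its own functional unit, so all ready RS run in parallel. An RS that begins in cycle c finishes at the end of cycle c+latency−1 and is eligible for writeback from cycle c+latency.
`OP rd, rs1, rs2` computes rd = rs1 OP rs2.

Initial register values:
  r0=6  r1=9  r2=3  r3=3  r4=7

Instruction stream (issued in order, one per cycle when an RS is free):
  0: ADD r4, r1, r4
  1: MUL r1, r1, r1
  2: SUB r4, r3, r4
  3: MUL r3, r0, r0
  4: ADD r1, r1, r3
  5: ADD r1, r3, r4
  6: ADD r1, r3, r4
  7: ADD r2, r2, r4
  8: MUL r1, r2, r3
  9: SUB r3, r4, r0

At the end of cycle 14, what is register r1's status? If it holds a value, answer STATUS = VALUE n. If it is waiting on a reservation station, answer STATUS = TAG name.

STATUS = TAG Mul1

c1: issue ADD r4<-Add1 | r0:6,r1:9,r2:3,r3:3,r4:Add1
c2: issue MUL r1<-Mul1 | r0:6,r1:Mul1,r2:3,r3:3,r4:Add1
c3: CDB Add1=16; issue SUB r4<-Add1 | r0:6,r1:Mul1,r2:3,r3:3,r4:Add1
c4: issue MUL r3<-Mul2 | r0:6,r1:Mul1,r2:3,r3:Mul2,r4:Add1
c5: CDB Add1=-13; issue ADD r1<-Add1 | r0:6,r1:Add1,r2:3,r3:Mul2,r4:-13
c6: issue ADD r1<-Add2 | r0:6,r1:Add2,r2:3,r3:Mul2,r4:-13
c7: CDB Mul1=81; stall | r0:6,r1:Add2,r2:3,r3:Mul2,r4:-13
c8: stall | r0:6,r1:Add2,r2:3,r3:Mul2,r4:-13
c9: CDB Mul2=36; stall | r0:6,r1:Add2,r2:3,r3:36,r4:-13
c10: stall | r0:6,r1:Add2,r2:3,r3:36,r4:-13
c11: CDB Add1=117; issue ADD r1<-Add1 | r0:6,r1:Add1,r2:3,r3:36,r4:-13
c12: CDB Add2=23; issue ADD r2<-Add2 | r0:6,r1:Add1,r2:Add2,r3:36,r4:-13
c13: CDB Add1=23; issue MUL r1<-Mul1 | r0:6,r1:Mul1,r2:Add2,r3:36,r4:-13
c14: CDB Add2=-10; issue SUB r3<-Add1 | r0:6,r1:Mul1,r2:-10,r3:Add1,r4:-13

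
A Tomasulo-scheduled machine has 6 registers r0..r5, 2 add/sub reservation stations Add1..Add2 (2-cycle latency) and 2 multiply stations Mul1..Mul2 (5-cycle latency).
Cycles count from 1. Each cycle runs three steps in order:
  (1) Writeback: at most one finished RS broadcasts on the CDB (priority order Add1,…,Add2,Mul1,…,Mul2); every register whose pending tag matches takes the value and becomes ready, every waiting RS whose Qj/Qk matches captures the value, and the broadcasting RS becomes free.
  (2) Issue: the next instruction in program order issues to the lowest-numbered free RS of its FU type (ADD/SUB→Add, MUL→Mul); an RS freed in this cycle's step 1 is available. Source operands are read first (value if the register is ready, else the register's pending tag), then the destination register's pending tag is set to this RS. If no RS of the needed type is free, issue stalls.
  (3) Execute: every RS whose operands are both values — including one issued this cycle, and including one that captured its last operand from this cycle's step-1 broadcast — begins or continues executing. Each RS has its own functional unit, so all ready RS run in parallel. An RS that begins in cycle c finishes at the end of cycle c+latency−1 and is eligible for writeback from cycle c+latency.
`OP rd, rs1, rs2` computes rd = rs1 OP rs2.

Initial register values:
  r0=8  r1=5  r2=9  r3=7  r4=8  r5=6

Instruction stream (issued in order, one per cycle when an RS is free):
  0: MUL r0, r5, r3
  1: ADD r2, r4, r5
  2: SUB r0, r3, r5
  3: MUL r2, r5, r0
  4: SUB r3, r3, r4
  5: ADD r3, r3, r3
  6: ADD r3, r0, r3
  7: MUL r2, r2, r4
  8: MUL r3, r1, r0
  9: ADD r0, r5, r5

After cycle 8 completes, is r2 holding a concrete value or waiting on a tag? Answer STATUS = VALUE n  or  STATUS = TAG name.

STATUS = TAG Mul1

c1: issue MUL r0<-Mul1 | r0:Mul1,r1:5,r2:9,r3:7,r4:8,r5:6
c2: issue ADD r2<-Add1 | r0:Mul1,r1:5,r2:Add1,r3:7,r4:8,r5:6
c3: issue SUB r0<-Add2 | r0:Add2,r1:5,r2:Add1,r3:7,r4:8,r5:6
c4: CDB Add1=14; issue MUL r2<-Mul2 | r0:Add2,r1:5,r2:Mul2,r3:7,r4:8,r5:6
c5: CDB Add2=1; issue SUB r3<-Add1 | r0:1,r1:5,r2:Mul2,r3:Add1,r4:8,r5:6
c6: CDB Mul1=42; issue ADD r3<-Add2 | r0:1,r1:5,r2:Mul2,r3:Add2,r4:8,r5:6
c7: CDB Add1=-1; issue ADD r3<-Add1 | r0:1,r1:5,r2:Mul2,r3:Add1,r4:8,r5:6
c8: issue MUL r2<-Mul1 | r0:1,r1:5,r2:Mul1,r3:Add1,r4:8,r5:6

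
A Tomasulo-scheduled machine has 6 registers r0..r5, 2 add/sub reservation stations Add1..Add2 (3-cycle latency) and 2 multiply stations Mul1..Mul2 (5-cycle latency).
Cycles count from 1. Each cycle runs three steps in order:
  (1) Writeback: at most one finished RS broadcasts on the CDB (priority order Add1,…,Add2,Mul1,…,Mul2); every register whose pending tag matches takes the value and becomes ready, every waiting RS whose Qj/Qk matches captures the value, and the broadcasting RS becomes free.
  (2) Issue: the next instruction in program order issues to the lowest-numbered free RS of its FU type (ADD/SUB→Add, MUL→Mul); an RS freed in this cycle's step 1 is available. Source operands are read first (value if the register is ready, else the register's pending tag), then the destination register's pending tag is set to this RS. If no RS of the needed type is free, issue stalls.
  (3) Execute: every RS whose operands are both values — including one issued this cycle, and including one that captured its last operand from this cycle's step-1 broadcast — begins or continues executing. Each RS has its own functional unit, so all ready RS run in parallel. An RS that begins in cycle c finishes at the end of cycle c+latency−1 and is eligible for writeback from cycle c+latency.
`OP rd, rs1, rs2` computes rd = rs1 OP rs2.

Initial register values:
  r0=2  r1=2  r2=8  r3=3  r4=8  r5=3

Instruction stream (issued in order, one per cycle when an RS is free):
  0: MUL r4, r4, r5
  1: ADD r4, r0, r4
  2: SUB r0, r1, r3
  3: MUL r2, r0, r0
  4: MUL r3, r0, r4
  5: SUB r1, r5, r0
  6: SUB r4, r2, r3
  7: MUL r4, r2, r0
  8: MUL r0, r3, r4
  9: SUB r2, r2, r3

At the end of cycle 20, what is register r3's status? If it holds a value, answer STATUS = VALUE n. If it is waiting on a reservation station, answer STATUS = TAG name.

STATUS = VALUE -26

cycle 1: issue MUL r4<-Mul1 // r0:2,r1:2,r2:8,r3:3,r4:Mul1,r5:3
cycle 2: issue ADD r4<-Add1 // r0:2,r1:2,r2:8,r3:3,r4:Add1,r5:3
cycle 3: issue SUB r0<-Add2 // r0:Add2,r1:2,r2:8,r3:3,r4:Add1,r5:3
cycle 4: issue MUL r2<-Mul2 // r0:Add2,r1:2,r2:Mul2,r3:3,r4:Add1,r5:3
cycle 5: stall // r0:Add2,r1:2,r2:Mul2,r3:3,r4:Add1,r5:3
cycle 6: CDB Add2=-1; stall // r0:-1,r1:2,r2:Mul2,r3:3,r4:Add1,r5:3
cycle 7: CDB Mul1=24; issue MUL r3<-Mul1 // r0:-1,r1:2,r2:Mul2,r3:Mul1,r4:Add1,r5:3
cycle 8: issue SUB r1<-Add2 // r0:-1,r1:Add2,r2:Mul2,r3:Mul1,r4:Add1,r5:3
cycle 9: stall // r0:-1,r1:Add2,r2:Mul2,r3:Mul1,r4:Add1,r5:3
cycle 10: CDB Add1=26; issue SUB r4<-Add1 // r0:-1,r1:Add2,r2:Mul2,r3:Mul1,r4:Add1,r5:3
cycle 11: CDB Add2=4; stall // r0:-1,r1:4,r2:Mul2,r3:Mul1,r4:Add1,r5:3
cycle 12: CDB Mul2=1; issue MUL r4<-Mul2 // r0:-1,r1:4,r2:1,r3:Mul1,r4:Mul2,r5:3
cycle 13: stall // r0:-1,r1:4,r2:1,r3:Mul1,r4:Mul2,r5:3
cycle 14: stall // r0:-1,r1:4,r2:1,r3:Mul1,r4:Mul2,r5:3
cycle 15: CDB Mul1=-26; issue MUL r0<-Mul1 // r0:Mul1,r1:4,r2:1,r3:-26,r4:Mul2,r5:3
cycle 16: issue SUB r2<-Add2 // r0:Mul1,r1:4,r2:Add2,r3:-26,r4:Mul2,r5:3
cycle 17: CDB Mul2=-1 // r0:Mul1,r1:4,r2:Add2,r3:-26,r4:-1,r5:3
cycle 18: CDB Add1=27 // r0:Mul1,r1:4,r2:Add2,r3:-26,r4:-1,r5:3
cycle 19: CDB Add2=27 // r0:Mul1,r1:4,r2:27,r3:-26,r4:-1,r5:3
cycle 20: - // r0:Mul1,r1:4,r2:27,r3:-26,r4:-1,r5:3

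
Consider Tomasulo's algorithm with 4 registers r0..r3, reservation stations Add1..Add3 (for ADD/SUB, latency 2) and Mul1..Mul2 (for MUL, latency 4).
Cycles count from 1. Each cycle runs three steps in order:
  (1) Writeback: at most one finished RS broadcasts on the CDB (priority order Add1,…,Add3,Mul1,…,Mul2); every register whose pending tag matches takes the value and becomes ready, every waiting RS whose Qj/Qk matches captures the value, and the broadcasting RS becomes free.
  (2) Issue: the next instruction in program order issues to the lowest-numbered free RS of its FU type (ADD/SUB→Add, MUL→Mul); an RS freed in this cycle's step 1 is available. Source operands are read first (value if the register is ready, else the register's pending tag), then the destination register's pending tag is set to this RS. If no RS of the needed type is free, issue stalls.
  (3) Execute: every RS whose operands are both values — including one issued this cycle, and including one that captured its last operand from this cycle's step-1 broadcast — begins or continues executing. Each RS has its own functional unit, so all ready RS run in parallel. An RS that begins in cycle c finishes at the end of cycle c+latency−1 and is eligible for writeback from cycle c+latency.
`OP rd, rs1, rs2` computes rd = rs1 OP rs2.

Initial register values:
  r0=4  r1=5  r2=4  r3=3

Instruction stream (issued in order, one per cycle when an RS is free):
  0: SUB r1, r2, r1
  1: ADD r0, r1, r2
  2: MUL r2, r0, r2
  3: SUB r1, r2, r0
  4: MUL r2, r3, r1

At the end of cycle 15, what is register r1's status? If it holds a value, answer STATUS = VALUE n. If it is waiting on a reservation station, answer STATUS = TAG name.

STATUS = VALUE 9

  c1: issue SUB r1<-Add1  regs: r0:4,r1:Add1,r2:4,r3:3
  c2: issue ADD r0<-Add2  regs: r0:Add2,r1:Add1,r2:4,r3:3
  c3: CDB Add1=-1; issue MUL r2<-Mul1  regs: r0:Add2,r1:-1,r2:Mul1,r3:3
  c4: issue SUB r1<-Add1  regs: r0:Add2,r1:Add1,r2:Mul1,r3:3
  c5: CDB Add2=3; issue MUL r2<-Mul2  regs: r0:3,r1:Add1,r2:Mul2,r3:3
  c6: -  regs: r0:3,r1:Add1,r2:Mul2,r3:3
  c7: -  regs: r0:3,r1:Add1,r2:Mul2,r3:3
  c8: -  regs: r0:3,r1:Add1,r2:Mul2,r3:3
  c9: CDB Mul1=12  regs: r0:3,r1:Add1,r2:Mul2,r3:3
  c10: -  regs: r0:3,r1:Add1,r2:Mul2,r3:3
  c11: CDB Add1=9  regs: r0:3,r1:9,r2:Mul2,r3:3
  c12: -  regs: r0:3,r1:9,r2:Mul2,r3:3
  c13: -  regs: r0:3,r1:9,r2:Mul2,r3:3
  c14: -  regs: r0:3,r1:9,r2:Mul2,r3:3
  c15: CDB Mul2=27  regs: r0:3,r1:9,r2:27,r3:3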